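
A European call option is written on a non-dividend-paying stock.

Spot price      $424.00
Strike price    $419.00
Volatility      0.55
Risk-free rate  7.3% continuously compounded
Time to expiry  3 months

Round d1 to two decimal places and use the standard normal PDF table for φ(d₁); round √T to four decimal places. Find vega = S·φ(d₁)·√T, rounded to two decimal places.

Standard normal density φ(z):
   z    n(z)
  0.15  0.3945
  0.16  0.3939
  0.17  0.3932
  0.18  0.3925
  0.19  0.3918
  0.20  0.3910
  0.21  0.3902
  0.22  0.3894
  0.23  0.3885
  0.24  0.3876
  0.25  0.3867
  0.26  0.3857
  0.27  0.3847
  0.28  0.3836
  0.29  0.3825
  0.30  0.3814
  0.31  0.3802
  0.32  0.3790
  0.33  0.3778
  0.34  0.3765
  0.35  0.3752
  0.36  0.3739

T = 0.25;  σ√T = 0.2750
d₁ = [ln(424/419) + (0.073 + ½·0.55²)·0.25] / (σ√T) = (0.0119 + 0.0561) / 0.2750 = 0.2470 → 0.25
√T = √0.25 = 0.5000
φ(d₁) = φ(0.25) = 0.3867
vega = S·φ(d₁)·√T = 424·0.3867·0.5000 = 81.9804
(Call and put vega coincide under Black-Scholes.)

81.98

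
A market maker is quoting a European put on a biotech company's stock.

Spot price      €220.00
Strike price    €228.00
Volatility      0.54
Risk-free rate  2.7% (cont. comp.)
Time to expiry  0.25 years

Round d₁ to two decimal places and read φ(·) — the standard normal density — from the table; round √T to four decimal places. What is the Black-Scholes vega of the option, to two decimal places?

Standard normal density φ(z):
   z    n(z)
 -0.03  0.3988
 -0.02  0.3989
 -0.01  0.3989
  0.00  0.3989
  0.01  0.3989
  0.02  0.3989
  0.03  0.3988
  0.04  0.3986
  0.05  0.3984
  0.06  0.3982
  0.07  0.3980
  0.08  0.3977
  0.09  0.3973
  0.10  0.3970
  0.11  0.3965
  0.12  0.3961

43.87

T = 0.25;  σ√T = 0.2700
d₁ = [ln(220/228) + (0.027 + 0.54²/2)·0.25] / 0.2700 = [-0.0357 + 0.0432] / 0.2700 = 0.0277 → 0.03
√T = √0.25 = 0.5000
φ(d₁) = φ(0.03) = 0.3988
vega = S·φ(d₁)·√T = 220·0.3988·0.5000 = 43.8680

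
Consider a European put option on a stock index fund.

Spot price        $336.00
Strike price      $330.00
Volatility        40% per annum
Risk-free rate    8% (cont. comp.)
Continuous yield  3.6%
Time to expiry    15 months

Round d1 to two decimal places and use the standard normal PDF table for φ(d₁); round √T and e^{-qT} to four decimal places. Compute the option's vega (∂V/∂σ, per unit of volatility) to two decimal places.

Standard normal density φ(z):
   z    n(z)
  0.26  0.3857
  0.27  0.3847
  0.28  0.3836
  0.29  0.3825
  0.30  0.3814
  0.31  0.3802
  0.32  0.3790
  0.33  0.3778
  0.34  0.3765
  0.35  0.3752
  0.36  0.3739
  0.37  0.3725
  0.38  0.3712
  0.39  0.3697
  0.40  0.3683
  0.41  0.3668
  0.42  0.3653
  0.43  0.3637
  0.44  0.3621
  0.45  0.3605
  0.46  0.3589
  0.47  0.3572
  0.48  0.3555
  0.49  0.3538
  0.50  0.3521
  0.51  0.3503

132.77

σ√T = 0.4 × 1.1180 = 0.4472
d₁ = [ln(336/330) + (0.08 − 0.036 + ½·0.4²)·1.25] / (σ√T) = (0.0180 + 0.1550) / 0.4472 = 0.3869 ⇒ 0.39
√T = √1.25 = 1.1180
φ(d₁) = φ(0.39) = 0.3697
exp(−qT) = exp(−0.036·1.25) = 0.9560
vega = S·exp(−qT)·φ(d₁)·√T = 336·0.9560·0.3697·1.1180 = 132.7665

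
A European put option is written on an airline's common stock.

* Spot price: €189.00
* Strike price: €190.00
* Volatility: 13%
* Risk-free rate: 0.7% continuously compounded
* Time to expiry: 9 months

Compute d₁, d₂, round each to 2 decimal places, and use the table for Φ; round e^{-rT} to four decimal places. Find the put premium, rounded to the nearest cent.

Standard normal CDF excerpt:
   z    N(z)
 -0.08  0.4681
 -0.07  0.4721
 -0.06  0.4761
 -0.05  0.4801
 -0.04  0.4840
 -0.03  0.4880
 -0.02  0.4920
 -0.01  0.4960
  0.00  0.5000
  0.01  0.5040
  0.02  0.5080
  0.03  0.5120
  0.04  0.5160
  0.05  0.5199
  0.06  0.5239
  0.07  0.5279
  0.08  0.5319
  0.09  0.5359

€9.04

σ√T = 0.13 × 0.8660 = 0.1126
ln(S/K) + (r + σ²/2)T = ln(189/190) + (0.007 + 0.13²/2)·0.75 = -0.0053 + 0.0116 = 0.0063
d₁ = 0.0063 / 0.1126 = 0.0561 which rounds to 0.06
d₂ = d₁ − σ√T = 0.0561 − 0.1126 = -0.0565 which rounds to -0.06
e^(−rT) = e^(−0.007·0.75) = 0.9948
N(−d₂) = N(0.06) = 0.5239;  N(−d₁) = N(-0.06) = 0.4761
P = 190·0.9948·0.5239 − 189·0.4761 = 99.0234 − 89.9829 = 9.0405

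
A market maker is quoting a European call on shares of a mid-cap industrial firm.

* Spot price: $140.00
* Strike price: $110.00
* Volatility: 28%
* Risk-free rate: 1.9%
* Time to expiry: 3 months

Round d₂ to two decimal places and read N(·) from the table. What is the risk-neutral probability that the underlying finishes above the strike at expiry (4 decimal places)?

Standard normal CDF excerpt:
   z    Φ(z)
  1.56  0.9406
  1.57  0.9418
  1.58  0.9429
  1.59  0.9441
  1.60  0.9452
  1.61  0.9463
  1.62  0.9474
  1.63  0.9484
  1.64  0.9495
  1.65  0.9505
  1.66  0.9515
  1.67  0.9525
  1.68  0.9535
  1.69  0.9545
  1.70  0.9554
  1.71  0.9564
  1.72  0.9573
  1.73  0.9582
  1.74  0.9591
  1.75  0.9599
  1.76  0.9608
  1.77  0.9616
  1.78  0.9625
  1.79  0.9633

σ√T = 0.28·√0.25 = 0.1400
d₁ = [ln(140/110) + (0.019 + ½·0.28²)·0.25] / (σ√T) = (0.2412 + 0.0146) / 0.1400 = 1.8265 which rounds to 1.83
d₂ = 1.8265 − 0.1400 = 1.6865 which rounds to 1.69
Pr(exercise) under Q = N(d₂) = 0.9545

0.9545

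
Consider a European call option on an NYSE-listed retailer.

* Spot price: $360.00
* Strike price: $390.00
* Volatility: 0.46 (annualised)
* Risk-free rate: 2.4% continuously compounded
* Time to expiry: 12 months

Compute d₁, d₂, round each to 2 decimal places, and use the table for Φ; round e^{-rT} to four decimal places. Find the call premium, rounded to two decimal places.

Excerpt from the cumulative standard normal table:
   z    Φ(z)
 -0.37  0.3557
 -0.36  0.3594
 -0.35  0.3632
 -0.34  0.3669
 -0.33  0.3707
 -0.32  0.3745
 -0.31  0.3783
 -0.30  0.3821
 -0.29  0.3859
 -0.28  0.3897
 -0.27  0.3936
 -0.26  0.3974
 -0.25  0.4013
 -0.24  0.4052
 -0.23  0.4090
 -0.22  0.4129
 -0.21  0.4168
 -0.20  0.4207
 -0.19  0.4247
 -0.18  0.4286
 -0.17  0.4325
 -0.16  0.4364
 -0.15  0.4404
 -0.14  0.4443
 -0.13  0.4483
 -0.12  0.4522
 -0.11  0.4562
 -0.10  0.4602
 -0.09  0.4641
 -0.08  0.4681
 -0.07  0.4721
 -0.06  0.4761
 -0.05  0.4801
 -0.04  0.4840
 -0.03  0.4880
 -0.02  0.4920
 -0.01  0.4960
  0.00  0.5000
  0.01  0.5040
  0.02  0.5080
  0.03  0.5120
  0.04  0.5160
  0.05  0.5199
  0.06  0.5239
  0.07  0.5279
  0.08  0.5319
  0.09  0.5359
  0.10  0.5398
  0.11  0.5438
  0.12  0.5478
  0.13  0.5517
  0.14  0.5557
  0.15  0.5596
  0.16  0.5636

σ√T = 0.46 × 1.0000 = 0.4600
d₁ = [ln(360/390) + (0.024 + 0.46²/2)·1] / 0.4600 = [-0.0800 + 0.1298] / 0.4600 = 0.1082 ⇒ 0.11
d₂ = d₁ − σ√T = 0.1082 − 0.4600 = -0.3518 ⇒ -0.35
exp(−rT) = exp(−0.024·1) = 0.9763
N(d₁) = N(0.11) = 0.5438;  N(d₂) = N(-0.35) = 0.3632
C = 360·0.5438 − 390·0.9763·0.3632 = 195.7680 − 138.2909 = 57.4771

$57.48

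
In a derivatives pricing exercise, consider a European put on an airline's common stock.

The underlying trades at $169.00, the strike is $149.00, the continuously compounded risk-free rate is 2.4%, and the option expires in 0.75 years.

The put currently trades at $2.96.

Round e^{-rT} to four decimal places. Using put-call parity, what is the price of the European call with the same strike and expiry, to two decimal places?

exp(−rT) = exp(−0.024·0.75) = 0.9822
Put-call parity: C − P = S − K·e^(−rT) = 169 − 149·0.9822 = 169 − 146.3478 = 22.6522
C = P + (C − P) = 2.96 + (22.6522) = 25.6122

$25.61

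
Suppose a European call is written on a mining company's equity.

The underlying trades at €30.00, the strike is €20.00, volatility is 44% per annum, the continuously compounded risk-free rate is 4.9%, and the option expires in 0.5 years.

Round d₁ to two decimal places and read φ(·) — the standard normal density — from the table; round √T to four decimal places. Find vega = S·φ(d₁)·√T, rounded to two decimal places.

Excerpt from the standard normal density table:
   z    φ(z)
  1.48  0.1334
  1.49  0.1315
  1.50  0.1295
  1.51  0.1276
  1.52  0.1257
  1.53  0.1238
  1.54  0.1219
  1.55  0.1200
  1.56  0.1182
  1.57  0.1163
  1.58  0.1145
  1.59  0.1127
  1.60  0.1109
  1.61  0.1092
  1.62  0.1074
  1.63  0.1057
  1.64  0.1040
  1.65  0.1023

2.59

σ√T = 0.44·√0.5 = 0.3111
d₁ = [ln(30/20) + (0.049 + 0.44²/2)·0.5] / 0.3111 = [0.4055 + 0.0729] / 0.3111 = 1.5375 ⇒ 1.54
√T = √0.5 = 0.7071
φ(d₁) = φ(1.54) = 0.1219
vega = S·φ(d₁)·√T = 30·0.1219·0.7071 = 2.5859
(The put has the same vega.)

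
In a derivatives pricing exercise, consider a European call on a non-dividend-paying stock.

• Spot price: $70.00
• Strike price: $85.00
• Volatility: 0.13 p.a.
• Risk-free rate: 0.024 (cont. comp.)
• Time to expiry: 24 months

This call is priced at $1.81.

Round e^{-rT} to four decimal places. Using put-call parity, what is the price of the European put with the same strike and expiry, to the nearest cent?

$12.82

e^(−rT) = e^(−0.024·2) = 0.9531
Put-call parity: C − P = S − K·e^(−rT) = 70 − 85·0.9531 = 70 − 81.0135 = -11.0135
P = C − (C − P) = 1.81 − (-11.0135) = 12.8235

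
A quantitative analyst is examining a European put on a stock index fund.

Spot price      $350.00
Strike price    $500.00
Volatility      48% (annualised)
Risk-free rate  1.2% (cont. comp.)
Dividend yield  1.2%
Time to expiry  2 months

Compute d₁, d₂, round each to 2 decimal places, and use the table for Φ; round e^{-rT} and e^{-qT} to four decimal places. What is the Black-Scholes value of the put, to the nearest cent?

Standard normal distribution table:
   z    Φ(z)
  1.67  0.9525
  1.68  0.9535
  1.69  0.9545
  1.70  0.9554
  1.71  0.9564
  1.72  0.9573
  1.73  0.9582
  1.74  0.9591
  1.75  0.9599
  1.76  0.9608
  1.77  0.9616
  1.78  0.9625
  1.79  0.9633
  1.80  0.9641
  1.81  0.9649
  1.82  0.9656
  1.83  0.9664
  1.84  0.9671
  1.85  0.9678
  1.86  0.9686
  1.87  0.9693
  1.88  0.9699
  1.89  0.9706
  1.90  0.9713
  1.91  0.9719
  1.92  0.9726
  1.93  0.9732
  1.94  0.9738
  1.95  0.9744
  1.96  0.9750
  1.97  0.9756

σ√T = 0.48 × 0.4082 = 0.1960
d₁ = [ln(350/500) + (0.012 − 0.012 + 0.48²/2)·0.1667] / 0.1960 = [-0.3567 + 0.0192] / 0.1960 = -1.7222 → -1.72
d₂ = d₁ − σ√T = -1.7222 − 0.1960 = -1.9181 → -1.92
e^(−qT) = e^(−0.012·0.1667) = 0.9980;  e^(−rT) = e^(−0.012·0.1667) = 0.9980
N(−d₂) = N(1.92) = 0.9726;  N(−d₁) = N(1.72) = 0.9573
P = 500·0.9980·0.9726 − 350·0.9980·0.9573 = 485.3274 − 334.3849 = 150.9425

$150.94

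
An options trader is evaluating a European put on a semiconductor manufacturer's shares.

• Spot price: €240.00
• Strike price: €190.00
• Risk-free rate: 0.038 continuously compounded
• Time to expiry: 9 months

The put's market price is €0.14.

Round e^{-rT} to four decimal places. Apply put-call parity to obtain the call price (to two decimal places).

e^(−rT) = e^(−0.038·0.75) = 0.9719
Put-call parity: C − P = S − K·e^(−rT) = 240 − 190·0.9719 = 240 − 184.6610 = 55.3390
C = P + (C − P) = 0.14 + (55.3390) = 55.4790

€55.48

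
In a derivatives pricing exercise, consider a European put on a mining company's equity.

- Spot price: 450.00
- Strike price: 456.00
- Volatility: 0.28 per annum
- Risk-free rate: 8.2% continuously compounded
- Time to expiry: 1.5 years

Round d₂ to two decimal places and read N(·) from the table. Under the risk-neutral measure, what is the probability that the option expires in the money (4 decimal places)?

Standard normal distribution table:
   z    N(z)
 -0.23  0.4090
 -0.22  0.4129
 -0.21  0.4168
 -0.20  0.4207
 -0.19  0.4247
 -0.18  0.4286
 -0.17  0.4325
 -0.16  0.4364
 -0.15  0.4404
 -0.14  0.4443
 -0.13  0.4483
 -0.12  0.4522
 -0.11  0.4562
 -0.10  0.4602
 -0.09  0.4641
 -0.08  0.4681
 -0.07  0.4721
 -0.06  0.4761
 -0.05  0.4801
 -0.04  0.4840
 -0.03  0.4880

0.4404

σ√T = 0.28 × 1.2247 = 0.3429
ln(S/K) + (r + σ²/2)T = ln(450/456) + (0.082 + 0.28²/2)·1.5 = -0.0132 + 0.1818 = 0.1686
d₁ = 0.1686 / 0.3429 = 0.4915 ⇒ 0.49
d₂ = d₁ − σ√T = 0.4915 − 0.3429 = 0.1486 ⇒ 0.15
Pr(exercise) under Q = N(−d₂) = N(-0.15) = 0.4404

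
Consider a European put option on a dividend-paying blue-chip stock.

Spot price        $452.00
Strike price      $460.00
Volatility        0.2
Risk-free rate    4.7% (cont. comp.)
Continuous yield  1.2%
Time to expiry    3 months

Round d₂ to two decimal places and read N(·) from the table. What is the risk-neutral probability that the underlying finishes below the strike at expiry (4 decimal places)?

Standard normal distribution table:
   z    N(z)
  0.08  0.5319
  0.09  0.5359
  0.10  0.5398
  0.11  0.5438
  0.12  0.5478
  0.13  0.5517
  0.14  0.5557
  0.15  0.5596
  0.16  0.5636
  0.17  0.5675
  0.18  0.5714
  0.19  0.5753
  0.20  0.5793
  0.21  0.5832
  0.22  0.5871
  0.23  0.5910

σ√T = 0.2 × 0.5000 = 0.1000
d₁ = [ln(452/460) + (0.047 − 0.012 + 0.2²/2)·0.25] / 0.1000 = [-0.0175 + 0.0138] / 0.1000 = -0.0379 which rounds to -0.04
d₂ = d₁ − σ√T = -0.0379 − 0.1000 = -0.1379 which rounds to -0.14
Pr(exercise) under Q = N(−d₂) = N(0.14) = 0.5557

0.5557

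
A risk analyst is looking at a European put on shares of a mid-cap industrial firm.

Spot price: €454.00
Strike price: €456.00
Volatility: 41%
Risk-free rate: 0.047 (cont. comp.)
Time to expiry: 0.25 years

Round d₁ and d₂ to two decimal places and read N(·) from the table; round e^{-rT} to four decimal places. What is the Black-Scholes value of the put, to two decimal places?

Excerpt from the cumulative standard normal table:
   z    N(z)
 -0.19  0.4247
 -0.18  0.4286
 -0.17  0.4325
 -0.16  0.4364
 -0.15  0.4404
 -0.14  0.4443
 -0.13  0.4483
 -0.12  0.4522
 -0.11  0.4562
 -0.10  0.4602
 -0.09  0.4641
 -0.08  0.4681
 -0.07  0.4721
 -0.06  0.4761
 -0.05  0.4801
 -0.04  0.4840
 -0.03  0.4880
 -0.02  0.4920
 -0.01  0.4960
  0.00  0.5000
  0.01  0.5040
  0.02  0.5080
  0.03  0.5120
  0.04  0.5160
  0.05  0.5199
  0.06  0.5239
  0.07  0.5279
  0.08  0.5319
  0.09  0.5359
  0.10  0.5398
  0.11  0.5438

T = 0.25;  σ√T = 0.2050
d₁ = [ln(454/456) + (0.047 + 0.41²/2)·0.25] / 0.2050 = [-0.0044 + 0.0328] / 0.2050 = 0.1384 which rounds to 0.14
d₂ = d₁ − σ√T = 0.1384 − 0.2050 = -0.0666 which rounds to -0.07
exp(−rT) = exp(−0.047·0.25) = 0.9883
P = 456·0.9883·N(0.07) − 454·N(-0.14) = 456·0.9883·0.5279 − 454·0.4443 = 237.9059 − 201.7122 = 36.1937

€36.19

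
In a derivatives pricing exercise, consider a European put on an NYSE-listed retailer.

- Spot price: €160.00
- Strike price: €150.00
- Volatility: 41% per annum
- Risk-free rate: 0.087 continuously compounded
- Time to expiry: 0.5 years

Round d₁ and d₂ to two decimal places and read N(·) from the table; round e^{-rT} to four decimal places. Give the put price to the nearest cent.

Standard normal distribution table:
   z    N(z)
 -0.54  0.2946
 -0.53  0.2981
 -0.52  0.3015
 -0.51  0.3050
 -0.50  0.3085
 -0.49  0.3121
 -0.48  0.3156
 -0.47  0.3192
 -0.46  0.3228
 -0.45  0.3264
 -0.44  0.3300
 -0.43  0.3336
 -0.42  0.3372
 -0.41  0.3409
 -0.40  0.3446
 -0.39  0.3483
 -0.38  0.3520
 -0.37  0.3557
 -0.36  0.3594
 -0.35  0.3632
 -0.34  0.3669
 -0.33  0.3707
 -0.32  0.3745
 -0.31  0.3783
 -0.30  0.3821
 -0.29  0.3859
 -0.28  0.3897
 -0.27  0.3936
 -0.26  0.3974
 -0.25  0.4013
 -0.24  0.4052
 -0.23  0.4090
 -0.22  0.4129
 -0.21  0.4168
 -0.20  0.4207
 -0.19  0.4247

€10.50

σ√T = 0.41·√0.5 = 0.2899
d₁ = [ln(160/150) + (0.087 + 0.41²/2)·0.5] / 0.2899 = [0.0645 + 0.0855] / 0.2899 = 0.5176 which rounds to 0.52
d₂ = d₁ − σ√T = 0.5176 − 0.2899 = 0.2277 which rounds to 0.23
exp(−rT) = exp(−0.087·0.5) = 0.9574
P = 150·0.9574·N(-0.23) − 160·N(-0.52) = 150·0.9574·0.4090 − 160·0.3015 = 58.7365 − 48.2400 = 10.4965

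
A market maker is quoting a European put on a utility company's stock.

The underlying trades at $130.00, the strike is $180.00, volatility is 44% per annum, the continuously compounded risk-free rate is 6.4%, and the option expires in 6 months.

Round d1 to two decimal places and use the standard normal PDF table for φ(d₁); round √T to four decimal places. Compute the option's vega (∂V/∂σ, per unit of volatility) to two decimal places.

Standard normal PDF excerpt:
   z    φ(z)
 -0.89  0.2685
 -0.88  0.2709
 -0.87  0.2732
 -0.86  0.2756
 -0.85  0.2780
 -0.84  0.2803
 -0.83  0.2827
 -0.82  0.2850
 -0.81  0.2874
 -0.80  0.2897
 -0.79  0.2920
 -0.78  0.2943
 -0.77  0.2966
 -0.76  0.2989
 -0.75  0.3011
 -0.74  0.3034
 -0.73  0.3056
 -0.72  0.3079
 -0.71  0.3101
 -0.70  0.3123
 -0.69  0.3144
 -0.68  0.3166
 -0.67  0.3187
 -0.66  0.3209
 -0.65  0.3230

26.84

T = 0.5;  σ√T = 0.3111
d₁ = [ln(130/180) + (0.064 + ½·0.44²)·0.5] / (σ√T) = (-0.3254 + 0.0804) / 0.3111 = -0.7875 ≈ -0.79
√T = √0.5 = 0.7071
φ(d₁) = φ(-0.79) = 0.2920
vega = S·φ(d₁)·√T = 130·0.2920·0.7071 = 26.8415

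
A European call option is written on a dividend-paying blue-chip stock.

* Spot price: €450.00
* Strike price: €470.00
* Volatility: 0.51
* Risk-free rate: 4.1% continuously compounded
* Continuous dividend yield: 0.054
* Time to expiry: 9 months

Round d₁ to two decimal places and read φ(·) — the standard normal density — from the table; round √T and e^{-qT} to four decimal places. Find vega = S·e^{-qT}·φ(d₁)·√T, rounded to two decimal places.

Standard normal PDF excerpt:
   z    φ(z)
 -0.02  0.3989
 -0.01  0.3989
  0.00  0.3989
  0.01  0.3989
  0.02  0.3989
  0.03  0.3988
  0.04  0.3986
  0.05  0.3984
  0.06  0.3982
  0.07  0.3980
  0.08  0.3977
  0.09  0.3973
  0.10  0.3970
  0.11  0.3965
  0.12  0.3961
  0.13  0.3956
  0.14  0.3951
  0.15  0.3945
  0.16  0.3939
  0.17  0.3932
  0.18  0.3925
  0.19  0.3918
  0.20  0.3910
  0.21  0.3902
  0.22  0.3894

σ√T = 0.51 × 0.8660 = 0.4417
d₁ = [ln(450/470) + (0.041 − 0.054 + 0.51²/2)·0.75] / 0.4417 = [-0.0435 + 0.0878] / 0.4417 = 0.1003 ⇒ 0.10
√T = √0.75 = 0.8660
φ(d₁) = φ(0.10) = 0.3970
e^(−qT) = e^(−0.054·0.75) = 0.9603
vega = S·e^(−qT)·φ(d₁)·√T = 450·0.9603·0.3970·0.8660 = 148.5689

148.57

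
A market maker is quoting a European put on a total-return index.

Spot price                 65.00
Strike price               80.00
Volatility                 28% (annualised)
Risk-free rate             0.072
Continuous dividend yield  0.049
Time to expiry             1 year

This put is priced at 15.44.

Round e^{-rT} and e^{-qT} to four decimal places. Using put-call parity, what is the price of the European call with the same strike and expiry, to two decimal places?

2.89

exp(−qT) = exp(−0.049·1) = 0.9522;  exp(−rT) = exp(−0.072·1) = 0.9305
Put-call parity: C − P = S·e^(−qT) − K·e^(−rT) = 65·0.9522 − 80·0.9305 = 61.8930 − 74.4400 = -12.5470
C = P + (C − P) = 15.44 + (-12.5470) = 2.8930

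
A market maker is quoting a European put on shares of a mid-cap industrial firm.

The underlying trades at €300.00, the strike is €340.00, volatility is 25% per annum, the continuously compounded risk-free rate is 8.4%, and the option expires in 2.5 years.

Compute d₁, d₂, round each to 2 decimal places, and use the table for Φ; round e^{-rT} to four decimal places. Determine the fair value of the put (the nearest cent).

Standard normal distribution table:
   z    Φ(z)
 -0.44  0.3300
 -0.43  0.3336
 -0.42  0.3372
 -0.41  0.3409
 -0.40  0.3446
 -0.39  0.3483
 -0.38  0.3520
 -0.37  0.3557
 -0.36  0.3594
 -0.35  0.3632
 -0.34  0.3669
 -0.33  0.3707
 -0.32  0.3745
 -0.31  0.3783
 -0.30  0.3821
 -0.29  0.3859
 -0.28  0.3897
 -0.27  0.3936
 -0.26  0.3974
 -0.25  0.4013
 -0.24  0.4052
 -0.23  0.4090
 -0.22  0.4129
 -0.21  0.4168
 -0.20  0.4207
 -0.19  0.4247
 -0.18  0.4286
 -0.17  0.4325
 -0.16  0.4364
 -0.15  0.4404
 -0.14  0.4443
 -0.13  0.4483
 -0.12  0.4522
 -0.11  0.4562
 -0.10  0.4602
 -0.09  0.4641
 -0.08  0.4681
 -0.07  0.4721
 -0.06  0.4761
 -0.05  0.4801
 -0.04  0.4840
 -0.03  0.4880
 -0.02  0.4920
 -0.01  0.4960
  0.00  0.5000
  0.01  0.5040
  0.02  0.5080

€33.33

T = 2.5;  σ√T = 0.3953
d₁ = [ln(300/340) + (0.084 + ½·0.25²)·2.5] / (σ√T) = (-0.1252 + 0.2881) / 0.3953 = 0.4123 ≈ 0.41
d₂ = 0.4123 − 0.3953 = 0.0170 ≈ 0.02
exp(−rT) = exp(−0.084·2.5) = 0.8106
N(−d₂) = N(-0.02) = 0.4920;  N(−d₁) = N(-0.41) = 0.3409
P = 340·0.8106·0.4920 − 300·0.3409 = 135.5972 − 102.2700 = 33.3272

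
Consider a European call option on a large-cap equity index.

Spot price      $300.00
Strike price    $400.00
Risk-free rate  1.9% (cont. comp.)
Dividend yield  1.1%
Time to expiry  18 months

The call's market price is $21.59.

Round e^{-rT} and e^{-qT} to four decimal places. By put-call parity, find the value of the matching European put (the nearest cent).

$115.27

exp(−qT) = exp(−0.011·1.5) = 0.9836;  exp(−rT) = exp(−0.019·1.5) = 0.9719
Put-call parity: C − P = S·e^(−qT) − K·e^(−rT) = 300·0.9836 − 400·0.9719 = 295.0800 − 388.7600 = -93.6800
P = C − (C − P) = 21.59 − (-93.6800) = 115.2700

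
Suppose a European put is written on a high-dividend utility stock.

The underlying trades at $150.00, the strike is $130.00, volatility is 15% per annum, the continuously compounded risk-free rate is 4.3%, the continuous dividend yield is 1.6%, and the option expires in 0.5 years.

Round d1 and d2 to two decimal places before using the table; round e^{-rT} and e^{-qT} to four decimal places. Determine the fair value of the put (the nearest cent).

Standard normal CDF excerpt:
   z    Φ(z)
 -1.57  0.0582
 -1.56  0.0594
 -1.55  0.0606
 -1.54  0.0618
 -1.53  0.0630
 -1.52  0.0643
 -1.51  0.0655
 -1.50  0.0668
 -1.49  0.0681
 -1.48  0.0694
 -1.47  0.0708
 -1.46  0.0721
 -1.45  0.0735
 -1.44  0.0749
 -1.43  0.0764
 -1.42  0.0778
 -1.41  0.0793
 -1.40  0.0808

$0.52

σ√T = 0.15·√0.5 = 0.1061
ln(S/K) + (r − q + σ²/2)T = ln(150/130) + (0.043 − 0.016 + 0.15²/2)·0.5 = 0.1431 + 0.0191 = 0.1622
d₁ = 0.1622 / 0.1061 = 1.5295 ⇒ 1.53
d₂ = d₁ − σ√T = 1.5295 − 0.1061 = 1.4234 ⇒ 1.42
e^(−qT) = e^(−0.016·0.5) = 0.9920;  e^(−rT) = e^(−0.043·0.5) = 0.9787
N(−d₂) = N(-1.42) = 0.0778;  N(−d₁) = N(-1.53) = 0.0630
P = 130·0.9787·0.0778 − 150·0.9920·0.0630 = 9.8986 − 9.3744 = 0.5242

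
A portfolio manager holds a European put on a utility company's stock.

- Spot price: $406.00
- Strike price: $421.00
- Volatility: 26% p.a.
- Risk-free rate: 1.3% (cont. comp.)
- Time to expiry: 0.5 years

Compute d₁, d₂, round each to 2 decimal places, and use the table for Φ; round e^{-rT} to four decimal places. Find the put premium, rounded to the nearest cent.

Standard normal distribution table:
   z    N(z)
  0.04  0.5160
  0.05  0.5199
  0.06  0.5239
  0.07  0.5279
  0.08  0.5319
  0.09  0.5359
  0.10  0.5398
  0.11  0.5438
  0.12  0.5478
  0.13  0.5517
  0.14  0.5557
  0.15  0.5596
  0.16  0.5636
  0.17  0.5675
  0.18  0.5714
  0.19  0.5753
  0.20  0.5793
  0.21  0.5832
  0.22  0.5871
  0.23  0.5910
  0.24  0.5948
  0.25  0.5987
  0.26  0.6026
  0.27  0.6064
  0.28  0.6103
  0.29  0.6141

$36.09

σ√T = 0.26 × 0.7071 = 0.1838
d₁ = [ln(406/421) + (0.013 + 0.26²/2)·0.5] / 0.1838 = [-0.0363 + 0.0234] / 0.1838 = -0.0701 → -0.07
d₂ = d₁ − σ√T = -0.0701 − 0.1838 = -0.2539 → -0.25
e^(−rT) = e^(−0.013·0.5) = 0.9935
N(−d₂) = N(0.25) = 0.5987;  N(−d₁) = N(0.07) = 0.5279
P = 421·0.9935·0.5987 − 406·0.5279 = 250.4144 − 214.3274 = 36.0870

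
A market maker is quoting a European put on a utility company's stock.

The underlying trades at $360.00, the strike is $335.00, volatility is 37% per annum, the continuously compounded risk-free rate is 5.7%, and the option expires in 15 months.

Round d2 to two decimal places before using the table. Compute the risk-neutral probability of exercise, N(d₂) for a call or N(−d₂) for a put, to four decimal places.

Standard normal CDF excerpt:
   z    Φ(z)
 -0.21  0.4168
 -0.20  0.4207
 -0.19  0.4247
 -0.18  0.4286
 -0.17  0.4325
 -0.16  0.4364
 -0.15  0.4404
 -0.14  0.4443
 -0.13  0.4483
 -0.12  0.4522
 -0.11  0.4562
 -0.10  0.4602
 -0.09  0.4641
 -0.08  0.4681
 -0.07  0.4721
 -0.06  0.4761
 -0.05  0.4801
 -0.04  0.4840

σ√T = 0.37·√1.25 = 0.4137
ln(S/K) + (r + σ²/2)T = ln(360/335) + (0.057 + 0.37²/2)·1.25 = 0.0720 + 0.1568 = 0.2288
d₁ = 0.2288 / 0.4137 = 0.5531 ⇒ 0.55
d₂ = d₁ − σ√T = 0.5531 − 0.4137 = 0.1394 ⇒ 0.14
Risk-neutral Pr[S_T < K] = N(−d₂) = N(-0.14) = 0.4443

0.4443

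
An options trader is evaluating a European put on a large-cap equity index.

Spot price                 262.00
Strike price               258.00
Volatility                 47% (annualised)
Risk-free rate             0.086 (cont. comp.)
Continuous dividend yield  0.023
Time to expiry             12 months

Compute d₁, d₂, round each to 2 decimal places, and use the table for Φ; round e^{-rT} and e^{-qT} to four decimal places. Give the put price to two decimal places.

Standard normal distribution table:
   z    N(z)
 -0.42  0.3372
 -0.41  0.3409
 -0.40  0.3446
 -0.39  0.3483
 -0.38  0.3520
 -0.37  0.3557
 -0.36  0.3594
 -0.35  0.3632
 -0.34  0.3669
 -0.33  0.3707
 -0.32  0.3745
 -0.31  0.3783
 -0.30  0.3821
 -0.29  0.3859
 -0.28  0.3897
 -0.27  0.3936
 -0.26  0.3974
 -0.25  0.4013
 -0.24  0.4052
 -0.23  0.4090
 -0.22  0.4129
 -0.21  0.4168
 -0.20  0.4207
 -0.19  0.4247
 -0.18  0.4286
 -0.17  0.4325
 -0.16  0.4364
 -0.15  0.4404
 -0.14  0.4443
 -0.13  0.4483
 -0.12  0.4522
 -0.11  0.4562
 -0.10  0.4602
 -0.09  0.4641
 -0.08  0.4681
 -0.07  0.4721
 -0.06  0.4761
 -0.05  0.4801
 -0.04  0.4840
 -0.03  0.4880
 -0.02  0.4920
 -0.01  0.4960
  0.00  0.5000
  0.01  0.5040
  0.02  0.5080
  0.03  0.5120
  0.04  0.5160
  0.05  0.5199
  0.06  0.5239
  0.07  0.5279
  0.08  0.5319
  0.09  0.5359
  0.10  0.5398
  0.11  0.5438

T = 1;  σ√T = 0.4700
d₁ = [ln(262/258) + (0.086 − 0.023 + 0.47²/2)·1] / 0.4700 = [0.0154 + 0.1734] / 0.4700 = 0.4018 ≈ 0.40
d₂ = d₁ − σ√T = 0.4018 − 0.4700 = -0.0682 ≈ -0.07
exp(−qT) = exp(−0.023·1) = 0.9773;  exp(−rT) = exp(−0.086·1) = 0.9176
N(−d₂) = N(0.07) = 0.5279;  N(−d₁) = N(-0.40) = 0.3446
P = 258·0.9176·0.5279 − 262·0.9773·0.3446 = 124.9755 − 88.2357 = 36.7397

36.74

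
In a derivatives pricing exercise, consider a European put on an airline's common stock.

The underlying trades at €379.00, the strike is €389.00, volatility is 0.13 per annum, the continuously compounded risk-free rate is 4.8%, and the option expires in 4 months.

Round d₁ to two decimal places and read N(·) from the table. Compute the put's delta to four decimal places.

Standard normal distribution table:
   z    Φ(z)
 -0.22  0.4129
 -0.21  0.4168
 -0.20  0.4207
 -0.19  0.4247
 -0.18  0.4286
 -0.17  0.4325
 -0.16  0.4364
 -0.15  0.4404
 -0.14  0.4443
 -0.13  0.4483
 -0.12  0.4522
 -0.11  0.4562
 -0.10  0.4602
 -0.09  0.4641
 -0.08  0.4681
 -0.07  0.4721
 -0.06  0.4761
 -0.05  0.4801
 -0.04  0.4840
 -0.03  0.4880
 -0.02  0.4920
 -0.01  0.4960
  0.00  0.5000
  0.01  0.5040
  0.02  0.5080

σ√T = 0.13·√0.3333 = 0.0751
d₁ = [ln(379/389) + (0.048 + 0.13²/2)·0.3333] / 0.0751 = [-0.0260 + 0.0188] / 0.0751 = -0.0963 which rounds to -0.10
N(d₁) = N(-0.10) = 0.4602
Δ_put = N(d₁) − 1 = 0.4602 − 1 = -0.5398

-0.5398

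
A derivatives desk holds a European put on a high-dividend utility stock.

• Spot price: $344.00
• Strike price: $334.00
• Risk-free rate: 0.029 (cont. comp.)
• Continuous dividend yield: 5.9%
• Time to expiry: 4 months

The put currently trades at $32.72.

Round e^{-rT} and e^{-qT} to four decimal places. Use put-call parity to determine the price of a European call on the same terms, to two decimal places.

e^(−qT) = e^(−0.059·0.3333) = 0.9805;  e^(−rT) = e^(−0.029·0.3333) = 0.9904
Put-call parity: C − P = S·e^(−qT) − K·e^(−rT) = 344·0.9805 − 334·0.9904 = 337.2920 − 330.7936 = 6.4984
C = P + (C − P) = 32.72 + (6.4984) = 39.2184

$39.22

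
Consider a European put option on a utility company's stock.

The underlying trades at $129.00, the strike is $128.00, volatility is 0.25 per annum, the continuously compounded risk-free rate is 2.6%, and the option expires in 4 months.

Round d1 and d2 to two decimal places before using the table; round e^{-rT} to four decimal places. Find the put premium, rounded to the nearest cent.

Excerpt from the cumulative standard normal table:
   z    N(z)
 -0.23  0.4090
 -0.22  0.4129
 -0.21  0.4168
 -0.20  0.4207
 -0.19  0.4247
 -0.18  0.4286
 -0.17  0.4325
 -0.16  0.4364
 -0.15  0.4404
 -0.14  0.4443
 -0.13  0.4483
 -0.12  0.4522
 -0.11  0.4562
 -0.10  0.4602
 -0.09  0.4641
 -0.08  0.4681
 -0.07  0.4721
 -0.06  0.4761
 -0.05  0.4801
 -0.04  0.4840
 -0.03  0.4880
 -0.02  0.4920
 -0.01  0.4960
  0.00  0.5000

σ√T = 0.25 × 0.5774 = 0.1443
ln(S/K) + (r + σ²/2)T = ln(129/128) + (0.026 + 0.25²/2)·0.3333 = 0.0078 + 0.0191 = 0.0269
d₁ = 0.0269 / 0.1443 = 0.1861 ≈ 0.19
d₂ = d₁ − σ√T = 0.1861 − 0.1443 = 0.0418 ≈ 0.04
e^(−rT) = e^(−0.026·0.3333) = 0.9914
N(−d₂) = N(-0.04) = 0.4840;  N(−d₁) = N(-0.19) = 0.4247
P = 128·0.9914·0.4840 − 129·0.4247 = 61.4192 − 54.7863 = 6.6329

$6.63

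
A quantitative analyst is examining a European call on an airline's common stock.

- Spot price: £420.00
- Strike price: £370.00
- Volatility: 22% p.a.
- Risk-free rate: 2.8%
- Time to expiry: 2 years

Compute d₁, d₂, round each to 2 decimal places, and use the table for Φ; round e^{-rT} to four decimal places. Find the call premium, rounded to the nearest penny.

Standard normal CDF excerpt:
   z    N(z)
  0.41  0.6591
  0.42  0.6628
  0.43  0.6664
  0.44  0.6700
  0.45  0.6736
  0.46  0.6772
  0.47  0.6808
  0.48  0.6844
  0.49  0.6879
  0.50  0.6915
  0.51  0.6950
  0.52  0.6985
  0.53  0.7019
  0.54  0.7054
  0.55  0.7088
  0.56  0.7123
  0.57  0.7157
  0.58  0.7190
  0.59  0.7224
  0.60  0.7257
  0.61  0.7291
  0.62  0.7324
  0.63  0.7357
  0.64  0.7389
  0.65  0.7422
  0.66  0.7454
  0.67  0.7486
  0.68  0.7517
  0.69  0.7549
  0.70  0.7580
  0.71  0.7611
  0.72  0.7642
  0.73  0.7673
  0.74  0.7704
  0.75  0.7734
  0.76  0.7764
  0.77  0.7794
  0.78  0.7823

σ√T = 0.22 × 1.4142 = 0.3111
d₁ = [ln(420/370) + (0.028 + ½·0.22²)·2] / (σ√T) = (0.1268 + 0.1044) / 0.3111 = 0.7429 which rounds to 0.74
d₂ = 0.7429 − 0.3111 = 0.4318 which rounds to 0.43
e^(−rT) = e^(−0.028·2) = 0.9455
N(d₁) = N(0.74) = 0.7704;  N(d₂) = N(0.43) = 0.6664
C = 420·0.7704 − 370·0.9455·0.6664 = 323.5680 − 233.1300 = 90.4380

£90.44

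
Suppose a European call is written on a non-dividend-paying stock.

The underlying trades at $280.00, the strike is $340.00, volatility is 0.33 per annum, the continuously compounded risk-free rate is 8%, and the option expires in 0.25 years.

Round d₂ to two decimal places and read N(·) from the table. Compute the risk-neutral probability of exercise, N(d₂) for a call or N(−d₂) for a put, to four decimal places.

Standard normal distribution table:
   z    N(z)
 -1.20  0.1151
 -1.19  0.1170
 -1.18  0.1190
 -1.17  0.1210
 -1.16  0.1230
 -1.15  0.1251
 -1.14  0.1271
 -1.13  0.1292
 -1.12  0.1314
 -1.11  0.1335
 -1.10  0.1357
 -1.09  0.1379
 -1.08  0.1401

0.1271

T = 0.25;  σ√T = 0.1650
ln(S/K) + (r + σ²/2)T = ln(280/340) + (0.08 + 0.33²/2)·0.25 = -0.1942 + 0.0336 = -0.1605
d₁ = -0.1605 / 0.1650 = -0.9730 → -0.97
d₂ = d₁ − σ√T = -0.9730 − 0.1650 = -1.1380 → -1.14
Risk-neutral Pr[S_T > K] = N(d₂) = N(-1.14) = 0.1271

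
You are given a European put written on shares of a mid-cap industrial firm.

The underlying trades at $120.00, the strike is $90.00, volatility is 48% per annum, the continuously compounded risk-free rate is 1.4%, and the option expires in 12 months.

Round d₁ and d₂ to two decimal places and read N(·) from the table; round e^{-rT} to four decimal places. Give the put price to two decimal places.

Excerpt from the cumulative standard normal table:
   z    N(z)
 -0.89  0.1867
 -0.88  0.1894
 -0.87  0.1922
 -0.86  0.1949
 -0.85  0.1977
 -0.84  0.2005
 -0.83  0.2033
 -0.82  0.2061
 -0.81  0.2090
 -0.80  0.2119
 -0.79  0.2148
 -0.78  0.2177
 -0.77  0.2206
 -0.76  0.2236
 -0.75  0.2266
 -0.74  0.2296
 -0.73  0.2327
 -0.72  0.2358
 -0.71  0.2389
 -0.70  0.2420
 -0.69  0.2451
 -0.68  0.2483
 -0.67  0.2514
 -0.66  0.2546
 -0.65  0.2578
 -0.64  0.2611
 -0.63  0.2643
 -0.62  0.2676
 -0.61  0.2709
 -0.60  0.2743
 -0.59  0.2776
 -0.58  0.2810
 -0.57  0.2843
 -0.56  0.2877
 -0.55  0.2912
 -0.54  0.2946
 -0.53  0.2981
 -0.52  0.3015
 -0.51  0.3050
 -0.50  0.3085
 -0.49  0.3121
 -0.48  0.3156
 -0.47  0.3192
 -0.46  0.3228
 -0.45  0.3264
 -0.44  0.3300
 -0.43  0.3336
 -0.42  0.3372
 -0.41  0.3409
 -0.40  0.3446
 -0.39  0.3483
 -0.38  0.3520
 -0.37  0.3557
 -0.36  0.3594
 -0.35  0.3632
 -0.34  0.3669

$7.85

T = 1;  σ√T = 0.4800
d₁ = [ln(120/90) + (0.014 + ½·0.48²)·1] / (σ√T) = (0.2877 + 0.1292) / 0.4800 = 0.8685 ≈ 0.87
d₂ = 0.8685 − 0.4800 = 0.3885 ≈ 0.39
exp(−rT) = exp(−0.014·1) = 0.9861
P = 90·0.9861·N(-0.39) − 120·N(-0.87) = 90·0.9861·0.3483 − 120·0.1922 = 30.9113 − 23.0640 = 7.8473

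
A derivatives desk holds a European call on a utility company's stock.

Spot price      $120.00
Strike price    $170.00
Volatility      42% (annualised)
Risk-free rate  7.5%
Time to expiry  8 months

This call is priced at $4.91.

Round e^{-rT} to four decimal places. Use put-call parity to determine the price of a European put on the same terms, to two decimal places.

e^(−rT) = e^(−0.075·0.6667) = 0.9512
Put-call parity: C − P = S − K·e^(−rT) = 120 − 170·0.9512 = 120 − 161.7040 = -41.7040
P = C − (C − P) = 4.91 − (-41.7040) = 46.6140

$46.61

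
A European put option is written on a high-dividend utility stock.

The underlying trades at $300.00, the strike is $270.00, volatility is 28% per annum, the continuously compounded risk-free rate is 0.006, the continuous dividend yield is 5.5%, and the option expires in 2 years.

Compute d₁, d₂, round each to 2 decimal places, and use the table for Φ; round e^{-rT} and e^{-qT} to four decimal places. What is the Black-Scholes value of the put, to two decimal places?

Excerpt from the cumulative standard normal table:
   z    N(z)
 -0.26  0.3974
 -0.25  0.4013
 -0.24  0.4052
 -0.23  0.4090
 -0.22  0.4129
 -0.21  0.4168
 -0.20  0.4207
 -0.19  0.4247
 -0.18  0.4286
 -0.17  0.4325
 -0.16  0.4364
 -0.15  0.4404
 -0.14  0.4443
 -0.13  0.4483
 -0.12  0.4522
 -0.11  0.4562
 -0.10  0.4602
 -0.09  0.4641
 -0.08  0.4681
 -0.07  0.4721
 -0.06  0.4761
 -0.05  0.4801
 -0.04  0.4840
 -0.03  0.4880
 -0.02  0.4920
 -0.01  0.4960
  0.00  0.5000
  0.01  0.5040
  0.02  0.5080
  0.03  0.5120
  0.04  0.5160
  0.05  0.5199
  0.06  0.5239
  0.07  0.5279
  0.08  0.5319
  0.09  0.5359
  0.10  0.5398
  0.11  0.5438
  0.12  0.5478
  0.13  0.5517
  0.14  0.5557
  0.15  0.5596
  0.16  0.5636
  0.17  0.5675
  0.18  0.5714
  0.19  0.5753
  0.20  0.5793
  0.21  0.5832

T = 2;  σ√T = 0.3960
d₁ = [ln(300/270) + (0.006 − 0.055 + 0.28²/2)·2] / 0.3960 = [0.1054 − 0.0196] / 0.3960 = 0.2166 which rounds to 0.22
d₂ = d₁ − σ√T = 0.2166 − 0.3960 = -0.1794 which rounds to -0.18
e^(−qT) = e^(−0.055·2) = 0.8958;  e^(−rT) = e^(−0.006·2) = 0.9881
N(−d₂) = N(0.18) = 0.5714;  N(−d₁) = N(-0.22) = 0.4129
P = 270·0.9881·0.5714 − 300·0.8958·0.4129 = 152.4421 − 110.9627 = 41.4793

$41.48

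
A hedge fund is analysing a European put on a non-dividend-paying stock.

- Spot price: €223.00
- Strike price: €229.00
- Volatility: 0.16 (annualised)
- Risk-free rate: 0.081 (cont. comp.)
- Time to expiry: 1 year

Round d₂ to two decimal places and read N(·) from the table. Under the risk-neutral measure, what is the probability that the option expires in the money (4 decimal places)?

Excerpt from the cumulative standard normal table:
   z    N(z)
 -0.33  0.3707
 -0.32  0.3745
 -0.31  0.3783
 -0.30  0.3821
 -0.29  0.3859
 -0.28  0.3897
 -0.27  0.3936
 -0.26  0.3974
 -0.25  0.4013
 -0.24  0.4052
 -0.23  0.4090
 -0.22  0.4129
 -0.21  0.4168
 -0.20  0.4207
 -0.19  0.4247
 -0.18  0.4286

T = 1;  σ√T = 0.1600
ln(S/K) + (r + σ²/2)T = ln(223/229) + (0.081 + 0.16²/2)·1 = -0.0266 + 0.0938 = 0.0672
d₁ = 0.0672 / 0.1600 = 0.4203 ≈ 0.42
d₂ = d₁ − σ√T = 0.4203 − 0.1600 = 0.2603 ≈ 0.26
Risk-neutral Pr[S_T < K] = N(−d₂) = N(-0.26) = 0.3974

0.3974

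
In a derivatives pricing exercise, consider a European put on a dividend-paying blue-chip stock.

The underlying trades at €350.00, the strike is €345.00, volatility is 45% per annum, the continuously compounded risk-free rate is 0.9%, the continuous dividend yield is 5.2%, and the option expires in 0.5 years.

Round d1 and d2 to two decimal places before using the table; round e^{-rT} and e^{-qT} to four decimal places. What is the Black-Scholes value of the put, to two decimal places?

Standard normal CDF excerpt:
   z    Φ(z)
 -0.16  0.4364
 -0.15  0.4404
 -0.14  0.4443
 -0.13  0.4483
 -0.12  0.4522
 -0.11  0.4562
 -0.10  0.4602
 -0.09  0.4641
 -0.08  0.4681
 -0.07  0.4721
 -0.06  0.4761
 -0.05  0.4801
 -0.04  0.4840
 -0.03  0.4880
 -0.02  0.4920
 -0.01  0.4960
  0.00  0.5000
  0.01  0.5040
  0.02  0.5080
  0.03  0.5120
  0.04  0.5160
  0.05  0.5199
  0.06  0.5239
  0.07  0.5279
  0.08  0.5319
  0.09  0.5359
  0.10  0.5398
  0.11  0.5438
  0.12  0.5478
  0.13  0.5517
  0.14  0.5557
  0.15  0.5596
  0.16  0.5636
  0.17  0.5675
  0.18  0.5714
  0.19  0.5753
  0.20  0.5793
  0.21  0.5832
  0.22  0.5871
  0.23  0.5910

σ√T = 0.45 × 0.7071 = 0.3182
d₁ = [ln(350/345) + (0.009 − 0.052 + ½·0.45²)·0.5] / (σ√T) = (0.0144 + 0.0291) / 0.3182 = 0.1368 ⇒ 0.14
d₂ = 0.1368 − 0.3182 = -0.1814 ⇒ -0.18
exp(−qT) = exp(−0.052·0.5) = 0.9743;  exp(−rT) = exp(−0.009·0.5) = 0.9955
P = 345·0.9955·N(0.18) − 350·0.9743·N(-0.14) = 345·0.9955·0.5714 − 350·0.9743·0.4443 = 196.2459 − 151.5085 = 44.7374

€44.74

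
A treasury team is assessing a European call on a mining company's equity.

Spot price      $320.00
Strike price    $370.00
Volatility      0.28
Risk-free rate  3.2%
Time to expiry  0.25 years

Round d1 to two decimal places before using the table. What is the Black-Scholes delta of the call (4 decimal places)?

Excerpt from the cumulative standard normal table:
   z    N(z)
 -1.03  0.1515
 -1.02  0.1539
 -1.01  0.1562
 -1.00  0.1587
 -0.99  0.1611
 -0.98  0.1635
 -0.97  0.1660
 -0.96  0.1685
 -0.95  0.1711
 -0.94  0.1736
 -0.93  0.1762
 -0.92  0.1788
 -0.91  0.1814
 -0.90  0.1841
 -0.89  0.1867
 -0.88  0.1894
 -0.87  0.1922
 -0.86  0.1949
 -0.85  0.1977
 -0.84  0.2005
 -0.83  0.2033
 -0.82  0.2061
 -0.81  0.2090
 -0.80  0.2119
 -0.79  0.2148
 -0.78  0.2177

0.1814

σ√T = 0.28 × 0.5000 = 0.1400
d₁ = [ln(320/370) + (0.032 + 0.28²/2)·0.25] / 0.1400 = [-0.1452 + 0.0178] / 0.1400 = -0.9099 → -0.91
N(d₁) = N(-0.91) = 0.1814
Δ_call = N(d₁) = 0.1814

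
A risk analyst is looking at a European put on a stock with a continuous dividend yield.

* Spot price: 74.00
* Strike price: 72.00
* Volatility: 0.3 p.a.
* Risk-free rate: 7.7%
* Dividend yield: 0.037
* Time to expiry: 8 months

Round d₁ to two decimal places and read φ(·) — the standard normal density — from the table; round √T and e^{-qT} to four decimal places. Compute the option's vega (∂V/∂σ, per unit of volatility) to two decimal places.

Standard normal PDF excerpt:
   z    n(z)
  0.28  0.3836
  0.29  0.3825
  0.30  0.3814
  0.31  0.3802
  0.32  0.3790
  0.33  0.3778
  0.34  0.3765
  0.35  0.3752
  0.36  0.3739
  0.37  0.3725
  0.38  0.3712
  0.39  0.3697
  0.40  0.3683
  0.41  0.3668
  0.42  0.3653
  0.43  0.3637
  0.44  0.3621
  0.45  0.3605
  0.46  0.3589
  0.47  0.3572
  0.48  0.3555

T = 0.6667;  σ√T = 0.2449
ln(S/K) + (r − q + σ²/2)T = ln(74/72) + (0.077 − 0.037 + 0.3²/2)·0.6667 = 0.0274 + 0.0567 = 0.0841
d₁ = 0.0841 / 0.2449 = 0.3432 ⇒ 0.34
√T = √0.6667 = 0.8165
φ(d₁) = φ(0.34) = 0.3765
e^(−qT) = e^(−0.037·0.6667) = 0.9756
vega = S·e^(−qT)·φ(d₁)·√T = 74·0.9756·0.3765·0.8165 = 22.1934

22.19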